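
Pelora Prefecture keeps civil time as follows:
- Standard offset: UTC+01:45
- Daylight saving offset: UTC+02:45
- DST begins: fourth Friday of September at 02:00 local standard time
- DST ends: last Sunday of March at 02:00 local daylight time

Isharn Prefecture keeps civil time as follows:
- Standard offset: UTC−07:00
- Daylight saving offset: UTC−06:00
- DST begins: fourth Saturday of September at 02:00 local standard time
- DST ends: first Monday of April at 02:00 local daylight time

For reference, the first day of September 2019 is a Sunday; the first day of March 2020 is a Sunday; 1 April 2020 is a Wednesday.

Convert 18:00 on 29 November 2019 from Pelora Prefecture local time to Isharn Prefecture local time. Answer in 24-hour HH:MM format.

09:15

1 September 2019 is a Sunday, so the first Friday is September 6 and the fourth is September 27.
1 March 2020 is a Sunday, so Sundays fall on 1, 8, 15, 22, 29; the last is March 29.
Daylight saving runs 27 September 2019 – 29 March 2020; 29 November 2019 is inside that window, so Pelora Prefecture is at UTC+02:45.
18:00 Pelora Prefecture − 2h45m = 15:15 UTC.
1 September 2019 is a Sunday, so the first Saturday is September 7 and the fourth is September 28.
1 April 2020 is a Wednesday, so the first Monday is April 6.
At the standard offset (UTC−07:00), 15:15 UTC − 7h = 08:15 Isharn Prefecture standard time.
Daylight saving runs 28 September 2019 – 6 April 2020; the standard-time date in Isharn Prefecture, 29 November 2019, is inside that window, so Isharn Prefecture is at UTC−06:00.
15:15 UTC − 6h = 09:15 Isharn Prefecture.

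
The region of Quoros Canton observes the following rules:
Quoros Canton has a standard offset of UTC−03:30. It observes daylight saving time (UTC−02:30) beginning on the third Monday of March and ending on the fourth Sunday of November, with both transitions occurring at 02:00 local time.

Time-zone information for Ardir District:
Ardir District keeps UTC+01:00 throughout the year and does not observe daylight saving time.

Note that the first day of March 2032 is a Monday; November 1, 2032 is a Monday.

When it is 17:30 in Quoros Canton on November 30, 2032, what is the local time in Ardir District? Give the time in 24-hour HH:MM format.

22:00

1 March 2032 is a Monday, so the first Monday is March 1 and the third is March 15.
1 November 2032 is a Monday, so the first Sunday is November 7 and the fourth is November 28.
November 30, 2032 is outside the daylight-saving period (15 March – 28 November), so Quoros Canton is on standard time, UTC−03:30.
17:30 Quoros Canton + 3h30m = 21:00 UTC.
Ardir District has no daylight saving, so its offset is UTC+01:00 year-round.
21:00 UTC + 1h = 22:00 Ardir District.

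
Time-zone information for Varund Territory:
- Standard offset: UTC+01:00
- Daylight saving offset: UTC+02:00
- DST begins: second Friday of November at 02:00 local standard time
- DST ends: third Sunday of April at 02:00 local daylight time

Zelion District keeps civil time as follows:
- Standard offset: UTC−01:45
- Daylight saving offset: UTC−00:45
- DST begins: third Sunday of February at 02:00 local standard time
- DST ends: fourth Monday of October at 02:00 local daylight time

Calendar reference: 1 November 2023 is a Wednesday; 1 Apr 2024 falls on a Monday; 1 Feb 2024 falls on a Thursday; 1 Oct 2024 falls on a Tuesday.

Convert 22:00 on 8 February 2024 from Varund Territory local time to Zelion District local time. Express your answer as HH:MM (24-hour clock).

1 November 2023 is a Wednesday, so the first Friday is November 3 and the second is November 10.
1 April 2024 is a Monday, so the first Sunday is April 7 and the third is April 21.
Daylight saving runs 10 November 2023 – 21 April 2024; 8 February 2024 is inside that window, so Varund Territory is at UTC+02:00.
22:00 Varund Territory − 2h = 20:00 UTC.
1 February 2024 is a Thursday, so the first Sunday is February 4 and the third is February 18.
1 October 2024 is a Tuesday, so the first Monday is October 7 and the fourth is October 28.
At the standard offset (UTC−01:45), 20:00 UTC − 1h45m = 18:15 Zelion District standard time.
Daylight saving runs 18 February – 28 October; the standard-time date in Zelion District, 8 February 2024, is outside that window, so Zelion District is on standard time at UTC−01:45.
20:00 UTC − 1h45m = 18:15 Zelion District.

18:15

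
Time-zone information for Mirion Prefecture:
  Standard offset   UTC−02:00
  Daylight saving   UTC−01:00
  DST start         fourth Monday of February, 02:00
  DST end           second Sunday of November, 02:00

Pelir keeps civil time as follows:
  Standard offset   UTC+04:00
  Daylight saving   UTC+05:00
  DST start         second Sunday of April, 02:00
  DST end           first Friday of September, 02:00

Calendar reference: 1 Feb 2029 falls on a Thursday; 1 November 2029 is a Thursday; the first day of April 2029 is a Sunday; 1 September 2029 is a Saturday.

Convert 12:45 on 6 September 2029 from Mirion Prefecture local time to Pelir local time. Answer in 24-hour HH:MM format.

1 February 2029 is a Thursday, so the first Monday is February 5 and the fourth is February 26.
1 November 2029 is a Thursday, so the first Sunday is November 4 and the second is November 11.
6 September 2029 lies within the daylight-saving period (26 February – 11 November), so Mirion Prefecture is on daylight time, UTC−01:00.
12:45 Mirion Prefecture + 1h = 13:45 UTC.
1 April 2029 is a Sunday, so the first Sunday is April 1 and the second is April 8.
1 September 2029 is a Saturday, so the first Friday is September 7.
At the standard offset (UTC+04:00), 13:45 UTC + 4h = 17:45 Pelir standard time.
Daylight saving runs 8 April – 7 September; the standard-time date in Pelir, 6 September 2029, is inside that window, so Pelir is at UTC+05:00.
13:45 UTC + 5h = 18:45 Pelir.

18:45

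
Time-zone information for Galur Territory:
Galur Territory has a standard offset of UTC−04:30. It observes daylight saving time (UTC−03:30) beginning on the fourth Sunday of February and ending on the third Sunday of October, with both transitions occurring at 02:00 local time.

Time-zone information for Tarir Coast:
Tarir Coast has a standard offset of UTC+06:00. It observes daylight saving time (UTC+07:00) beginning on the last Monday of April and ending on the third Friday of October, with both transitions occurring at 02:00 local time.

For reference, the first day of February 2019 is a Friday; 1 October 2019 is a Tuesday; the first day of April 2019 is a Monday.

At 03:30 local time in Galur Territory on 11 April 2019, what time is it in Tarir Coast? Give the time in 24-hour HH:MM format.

1 February 2019 is a Friday, so the first Sunday is February 3 and the fourth is February 24.
1 October 2019 is a Tuesday, so the first Sunday is October 6 and the third is October 20.
11 April 2019 falls between 24 February and 20 October, so daylight saving is in effect and Galur Territory is at UTC−03:30.
03:30 Galur Territory + 3h30m = 07:00 UTC.
1 April 2019 is a Monday, so Mondays fall on 1, 8, 15, 22, 29; the last is April 29.
1 October 2019 is a Tuesday, so the first Friday is October 4 and the third is October 18.
At the standard offset (UTC+06:00), 07:00 UTC + 6h = 13:00 Tarir Coast standard time.
Daylight saving runs 29 April – 18 October; the standard-time date in Tarir Coast, 11 April 2019, is outside that window, so Tarir Coast is on standard time at UTC+06:00.
07:00 UTC + 6h = 13:00 Tarir Coast.

13:00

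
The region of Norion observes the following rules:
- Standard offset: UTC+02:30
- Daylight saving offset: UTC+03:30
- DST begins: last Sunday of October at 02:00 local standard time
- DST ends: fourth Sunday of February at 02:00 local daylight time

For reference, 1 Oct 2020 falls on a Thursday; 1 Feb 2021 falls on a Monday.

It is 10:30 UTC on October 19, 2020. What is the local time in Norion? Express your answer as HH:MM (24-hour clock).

13:00

1 October 2020 is a Thursday, so Sundays fall on 4, 11, 18, 25; the last is October 25.
1 February 2021 is a Monday, so the first Sunday is February 7 and the fourth is February 28.
At the standard offset (UTC+02:30), 10:30 UTC + 2h30m = 13:00 Norion standard time.
The standard-time date in Norion, October 19, 2020, does not fall between 25 October 2020 and 28 February 2021, so daylight saving is not in effect and Norion is at UTC+02:30.
10:30 UTC + 2h30m = 13:00 local.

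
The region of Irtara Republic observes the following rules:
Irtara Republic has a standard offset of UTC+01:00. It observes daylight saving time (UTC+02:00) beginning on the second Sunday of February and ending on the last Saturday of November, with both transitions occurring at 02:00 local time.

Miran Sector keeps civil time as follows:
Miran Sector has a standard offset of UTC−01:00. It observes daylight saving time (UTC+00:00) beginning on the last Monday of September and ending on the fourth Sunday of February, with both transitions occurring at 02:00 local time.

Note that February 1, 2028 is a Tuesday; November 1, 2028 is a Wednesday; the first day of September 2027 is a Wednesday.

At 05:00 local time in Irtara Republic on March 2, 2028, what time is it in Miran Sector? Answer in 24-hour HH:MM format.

1 February 2028 is a Tuesday, so the first Sunday is February 6 and the second is February 13.
1 November 2028 is a Wednesday, so Saturdays fall on 4, 11, 18, 25; the last is November 25.
March 2, 2028 lies within the daylight-saving period (13 February – 25 November), so Irtara Republic is on daylight time, UTC+02:00.
05:00 Irtara Republic − 2h = 03:00 UTC.
1 September 2027 is a Wednesday, so Mondays fall on 6, 13, 20, 27; the last is September 27.
1 February 2028 is a Tuesday, so the first Sunday is February 6 and the fourth is February 27.
At the standard offset (UTC−01:00), 03:00 UTC − 1h = 02:00 Miran Sector standard time.
Daylight saving runs 27 September 2027 – 27 February 2028; the standard-time date in Miran Sector, March 2, 2028, is outside that window, so Miran Sector is on standard time at UTC−01:00.
03:00 UTC − 1h = 02:00 Miran Sector.

02:00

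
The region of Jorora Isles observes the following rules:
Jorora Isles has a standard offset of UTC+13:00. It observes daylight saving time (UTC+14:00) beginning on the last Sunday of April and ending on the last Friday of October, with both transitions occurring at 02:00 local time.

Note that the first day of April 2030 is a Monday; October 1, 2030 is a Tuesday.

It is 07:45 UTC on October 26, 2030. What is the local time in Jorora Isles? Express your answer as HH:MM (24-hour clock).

1 April 2030 is a Monday, so Sundays fall on 7, 14, 21, 28; the last is April 28.
1 October 2030 is a Tuesday, so Fridays fall on 4, 11, 18, 25; the last is October 25.
At the standard offset (UTC+13:00), 07:45 UTC + 13h = 20:45 Jorora Isles standard time.
The standard-time date in Jorora Isles, October 26, 2030, is outside the daylight-saving period (28 April – 25 October), so Jorora Isles is on standard time, UTC+13:00.
07:45 UTC + 13h = 20:45 local.

20:45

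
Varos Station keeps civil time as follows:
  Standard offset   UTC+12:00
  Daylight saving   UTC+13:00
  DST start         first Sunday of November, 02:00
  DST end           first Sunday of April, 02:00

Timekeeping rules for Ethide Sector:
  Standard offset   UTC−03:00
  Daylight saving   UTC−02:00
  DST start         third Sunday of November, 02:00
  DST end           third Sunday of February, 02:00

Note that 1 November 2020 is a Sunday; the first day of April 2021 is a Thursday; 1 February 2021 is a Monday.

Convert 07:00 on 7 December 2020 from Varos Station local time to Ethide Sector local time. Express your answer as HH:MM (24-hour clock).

1 November 2020 is a Sunday, so the first Sunday is November 1.
1 April 2021 is a Thursday, so the first Sunday is April 4.
7 December 2020 lies within the daylight-saving period (1 November 2020 – 4 April 2021), so Varos Station is on daylight time, UTC+13:00.
07:00 Varos Station − 13h = 18:00 UTC (rolling into the previous day, 6 December 2020).
1 November 2020 is a Sunday, so the first Sunday is November 1 and the third is November 15.
1 February 2021 is a Monday, so the first Sunday is February 7 and the third is February 21.
At the standard offset (UTC−03:00), 18:00 UTC − 3h = 15:00 Ethide Sector standard time.
Daylight saving runs 15 November 2020 – 21 February 2021; the standard-time date in Ethide Sector, 6 December 2020, is inside that window, so Ethide Sector is at UTC−02:00.
18:00 UTC − 2h = 16:00 Ethide Sector.

16:00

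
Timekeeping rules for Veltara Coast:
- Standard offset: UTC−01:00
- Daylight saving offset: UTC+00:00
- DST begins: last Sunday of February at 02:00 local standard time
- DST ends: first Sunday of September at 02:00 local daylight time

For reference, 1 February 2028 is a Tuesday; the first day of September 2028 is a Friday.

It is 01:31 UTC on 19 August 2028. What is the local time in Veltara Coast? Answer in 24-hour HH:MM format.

1 February 2028 is a Tuesday, so Sundays fall on 6, 13, 20, 27; the last is February 27.
1 September 2028 is a Friday, so the first Sunday is September 3.
At the standard offset (UTC−01:00), 01:31 UTC − 1h = 00:31 Veltara Coast standard time.
The standard-time date in Veltara Coast, 19 August 2028, lies within the daylight-saving period (27 February – 3 September), so Veltara Coast is on daylight time, UTC+00:00.
01:31 UTC + 0h = 01:31 local.

01:31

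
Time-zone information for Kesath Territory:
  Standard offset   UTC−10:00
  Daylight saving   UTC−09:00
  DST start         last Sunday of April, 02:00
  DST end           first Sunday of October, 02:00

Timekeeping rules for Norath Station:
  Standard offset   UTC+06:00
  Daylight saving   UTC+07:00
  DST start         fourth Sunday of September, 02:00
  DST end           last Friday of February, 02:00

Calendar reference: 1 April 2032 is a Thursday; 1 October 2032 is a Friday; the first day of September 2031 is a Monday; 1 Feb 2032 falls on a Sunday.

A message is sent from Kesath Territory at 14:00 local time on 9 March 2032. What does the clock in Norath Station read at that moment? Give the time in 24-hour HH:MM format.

1 April 2032 is a Thursday, so Sundays fall on 4, 11, 18, 25; the last is April 25.
1 October 2032 is a Friday, so the first Sunday is October 3.
Daylight saving runs 25 April – 3 October; 9 March 2032 is outside that window, so Kesath Territory is on standard time at UTC−10:00.
14:00 Kesath Territory + 10h = 00:00 UTC (rolling into the next day, 10 March 2032).
1 September 2031 is a Monday, so the first Sunday is September 7 and the fourth is September 28.
1 February 2032 is a Sunday, so Fridays fall on 6, 13, 20, 27; the last is February 27.
At the standard offset (UTC+06:00), 00:00 UTC + 6h = 06:00 Norath Station standard time.
The standard-time date in Norath Station, 10 March 2032, is outside the daylight-saving period (28 September 2031 – 27 February 2032), so Norath Station is on standard time, UTC+06:00.
00:00 UTC + 6h = 06:00 Norath Station.

06:00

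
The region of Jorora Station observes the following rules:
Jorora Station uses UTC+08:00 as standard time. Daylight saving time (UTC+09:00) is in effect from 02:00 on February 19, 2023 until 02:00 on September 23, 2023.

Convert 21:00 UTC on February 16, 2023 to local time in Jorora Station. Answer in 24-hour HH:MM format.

At the standard offset (UTC+08:00), 21:00 UTC + 8h = 05:00 Jorora Station standard time (rolling into the next day, 17 February 2023).
Daylight saving runs 19 February – 23 September; the standard-time date in Jorora Station, February 17, 2023, is outside that window, so Jorora Station is on standard time at UTC+08:00.
21:00 UTC + 8h = 05:00 local (rolling into the next day, 17 February 2023).

05:00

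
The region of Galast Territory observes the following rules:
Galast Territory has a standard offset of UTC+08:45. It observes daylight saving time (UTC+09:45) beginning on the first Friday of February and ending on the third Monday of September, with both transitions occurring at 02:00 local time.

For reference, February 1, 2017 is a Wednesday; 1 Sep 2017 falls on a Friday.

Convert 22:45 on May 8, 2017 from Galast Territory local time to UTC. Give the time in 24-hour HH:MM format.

13:00

1 February 2017 is a Wednesday, so the first Friday is February 3.
1 September 2017 is a Friday, so the first Monday is September 4 and the third is September 18.
Daylight saving runs 3 February – 18 September; May 8, 2017 is inside that window, so Galast Territory is at UTC+09:45.
22:45 local − 9h45m = 13:00 UTC.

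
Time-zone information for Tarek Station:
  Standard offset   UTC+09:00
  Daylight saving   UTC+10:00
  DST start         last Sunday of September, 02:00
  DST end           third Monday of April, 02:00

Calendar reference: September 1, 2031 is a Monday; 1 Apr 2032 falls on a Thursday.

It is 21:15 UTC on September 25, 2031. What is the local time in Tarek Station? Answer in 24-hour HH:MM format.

06:15

1 September 2031 is a Monday, so Sundays fall on 7, 14, 21, 28; the last is September 28.
1 April 2032 is a Thursday, so the first Monday is April 5 and the third is April 19.
At the standard offset (UTC+09:00), 21:15 UTC + 9h = 06:15 Tarek Station standard time (rolling into the next day, 26 September 2031).
The standard-time date in Tarek Station, September 26, 2031, does not fall between 28 September 2031 and 19 April 2032, so daylight saving is not in effect and Tarek Station is at UTC+09:00.
21:15 UTC + 9h = 06:15 local (rolling into the next day, 26 September 2031).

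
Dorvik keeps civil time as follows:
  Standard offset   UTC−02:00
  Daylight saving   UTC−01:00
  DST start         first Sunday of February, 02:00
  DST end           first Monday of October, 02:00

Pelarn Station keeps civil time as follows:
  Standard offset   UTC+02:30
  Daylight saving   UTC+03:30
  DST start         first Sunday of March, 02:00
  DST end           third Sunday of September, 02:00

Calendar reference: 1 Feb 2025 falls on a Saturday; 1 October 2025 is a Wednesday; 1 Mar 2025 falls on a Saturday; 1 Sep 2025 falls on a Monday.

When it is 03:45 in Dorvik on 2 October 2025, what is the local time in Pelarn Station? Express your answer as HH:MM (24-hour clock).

07:15

1 February 2025 is a Saturday, so the first Sunday is February 2.
1 October 2025 is a Wednesday, so the first Monday is October 6.
2 October 2025 falls between 2 February and 6 October, so daylight saving is in effect and Dorvik is at UTC−01:00.
03:45 Dorvik + 1h = 04:45 UTC.
1 March 2025 is a Saturday, so the first Sunday is March 2.
1 September 2025 is a Monday, so the first Sunday is September 7 and the third is September 21.
At the standard offset (UTC+02:30), 04:45 UTC + 2h30m = 07:15 Pelarn Station standard time.
Daylight saving runs 2 March – 21 September; the standard-time date in Pelarn Station, 2 October 2025, is outside that window, so Pelarn Station is on standard time at UTC+02:30.
04:45 UTC + 2h30m = 07:15 Pelarn Station.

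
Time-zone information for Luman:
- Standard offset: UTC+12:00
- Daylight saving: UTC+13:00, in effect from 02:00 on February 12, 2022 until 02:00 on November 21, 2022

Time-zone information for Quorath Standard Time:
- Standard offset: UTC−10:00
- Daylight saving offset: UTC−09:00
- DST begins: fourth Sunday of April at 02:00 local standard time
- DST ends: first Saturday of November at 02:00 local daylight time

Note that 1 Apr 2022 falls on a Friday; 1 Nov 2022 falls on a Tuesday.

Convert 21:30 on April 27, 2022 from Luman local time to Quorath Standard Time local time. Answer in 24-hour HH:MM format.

23:30

April 27, 2022 falls between 12 February and 21 November, so daylight saving is in effect and Luman is at UTC+13:00.
21:30 Luman − 13h = 08:30 UTC.
1 April 2022 is a Friday, so the first Sunday is April 3 and the fourth is April 24.
1 November 2022 is a Tuesday, so the first Saturday is November 5.
At the standard offset (UTC−10:00), 08:30 UTC − 10h = 22:30 Quorath Standard Time standard time (rolling into the previous day, 26 April 2022).
The standard-time date in Quorath Standard Time, April 26, 2022, lies within the daylight-saving period (24 April – 5 November), so Quorath Standard Time is on daylight time, UTC−09:00.
08:30 UTC − 9h = 23:30 Quorath Standard Time (rolling into the previous day, 26 April 2022).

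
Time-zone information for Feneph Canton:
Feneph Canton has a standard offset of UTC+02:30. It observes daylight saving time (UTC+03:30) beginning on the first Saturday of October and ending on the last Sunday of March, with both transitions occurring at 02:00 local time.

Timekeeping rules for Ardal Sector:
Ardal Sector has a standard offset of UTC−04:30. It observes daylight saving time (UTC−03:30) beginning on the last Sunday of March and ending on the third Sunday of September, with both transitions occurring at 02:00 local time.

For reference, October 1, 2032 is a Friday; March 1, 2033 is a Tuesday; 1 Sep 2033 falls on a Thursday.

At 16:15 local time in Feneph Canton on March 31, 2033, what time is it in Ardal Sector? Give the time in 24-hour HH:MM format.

1 October 2032 is a Friday, so the first Saturday is October 2.
1 March 2033 is a Tuesday, so Sundays fall on 6, 13, 20, 27; the last is March 27.
March 31, 2033 is outside the daylight-saving period (2 October 2032 – 27 March 2033), so Feneph Canton is on standard time, UTC+02:30.
16:15 Feneph Canton − 2h30m = 13:45 UTC.
1 March 2033 is a Tuesday, so Sundays fall on 6, 13, 20, 27; the last is March 27.
1 September 2033 is a Thursday, so the first Sunday is September 4 and the third is September 18.
At the standard offset (UTC−04:30), 13:45 UTC − 4h30m = 09:15 Ardal Sector standard time.
The standard-time date in Ardal Sector, March 31, 2033, falls between 27 March and 18 September, so daylight saving is in effect and Ardal Sector is at UTC−03:30.
13:45 UTC − 3h30m = 10:15 Ardal Sector.

10:15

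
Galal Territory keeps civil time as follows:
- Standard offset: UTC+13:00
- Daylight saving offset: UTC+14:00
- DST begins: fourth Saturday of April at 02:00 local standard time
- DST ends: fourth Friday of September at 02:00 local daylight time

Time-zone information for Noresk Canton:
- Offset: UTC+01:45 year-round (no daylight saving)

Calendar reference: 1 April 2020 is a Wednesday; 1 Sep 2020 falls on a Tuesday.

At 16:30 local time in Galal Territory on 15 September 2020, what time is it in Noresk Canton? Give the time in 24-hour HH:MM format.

1 April 2020 is a Wednesday, so the first Saturday is April 4 and the fourth is April 25.
1 September 2020 is a Tuesday, so the first Friday is September 4 and the fourth is September 25.
Daylight saving runs 25 April – 25 September; 15 September 2020 is inside that window, so Galal Territory is at UTC+14:00.
16:30 Galal Territory − 14h = 02:30 UTC.
Noresk Canton has no daylight saving, so its offset is UTC+01:45 year-round.
02:30 UTC + 1h45m = 04:15 Noresk Canton.

04:15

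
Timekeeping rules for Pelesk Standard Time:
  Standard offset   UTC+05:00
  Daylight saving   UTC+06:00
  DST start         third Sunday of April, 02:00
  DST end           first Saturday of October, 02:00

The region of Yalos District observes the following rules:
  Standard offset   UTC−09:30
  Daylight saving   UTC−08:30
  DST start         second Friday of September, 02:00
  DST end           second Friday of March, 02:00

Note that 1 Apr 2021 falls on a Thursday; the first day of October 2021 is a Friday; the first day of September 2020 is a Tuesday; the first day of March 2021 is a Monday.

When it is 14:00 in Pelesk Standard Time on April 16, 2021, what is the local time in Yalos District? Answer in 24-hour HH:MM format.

23:30

1 April 2021 is a Thursday, so the first Sunday is April 4 and the third is April 18.
1 October 2021 is a Friday, so the first Saturday is October 2.
April 16, 2021 does not fall between 18 April and 2 October, so daylight saving is not in effect and Pelesk Standard Time is at UTC+05:00.
14:00 Pelesk Standard Time − 5h = 09:00 UTC.
1 September 2020 is a Tuesday, so the first Friday is September 4 and the second is September 11.
1 March 2021 is a Monday, so the first Friday is March 5 and the second is March 12.
At the standard offset (UTC−09:30), 09:00 UTC − 9h30m = 23:30 Yalos District standard time (rolling into the previous day, 15 April 2021).
The standard-time date in Yalos District, April 15, 2021, does not fall between 11 September 2020 and 12 March 2021, so daylight saving is not in effect and Yalos District is at UTC−09:30.
09:00 UTC − 9h30m = 23:30 Yalos District (rolling into the previous day, 15 April 2021).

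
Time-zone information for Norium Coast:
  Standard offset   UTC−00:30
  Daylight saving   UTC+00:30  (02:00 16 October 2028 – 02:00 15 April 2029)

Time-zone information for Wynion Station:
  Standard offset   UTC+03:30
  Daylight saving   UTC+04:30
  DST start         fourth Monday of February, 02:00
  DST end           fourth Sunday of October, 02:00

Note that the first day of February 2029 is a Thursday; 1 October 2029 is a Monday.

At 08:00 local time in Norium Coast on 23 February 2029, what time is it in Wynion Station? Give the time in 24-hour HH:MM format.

11:00

23 February 2029 lies within the daylight-saving period (16 October 2028 – 15 April 2029), so Norium Coast is on daylight time, UTC+00:30.
08:00 Norium Coast − 0h30m = 07:30 UTC.
1 February 2029 is a Thursday, so the first Monday is February 5 and the fourth is February 26.
1 October 2029 is a Monday, so the first Sunday is October 7 and the fourth is October 28.
At the standard offset (UTC+03:30), 07:30 UTC + 3h30m = 11:00 Wynion Station standard time.
The standard-time date in Wynion Station, 23 February 2029, is outside the daylight-saving period (26 February – 28 October), so Wynion Station is on standard time, UTC+03:30.
07:30 UTC + 3h30m = 11:00 Wynion Station.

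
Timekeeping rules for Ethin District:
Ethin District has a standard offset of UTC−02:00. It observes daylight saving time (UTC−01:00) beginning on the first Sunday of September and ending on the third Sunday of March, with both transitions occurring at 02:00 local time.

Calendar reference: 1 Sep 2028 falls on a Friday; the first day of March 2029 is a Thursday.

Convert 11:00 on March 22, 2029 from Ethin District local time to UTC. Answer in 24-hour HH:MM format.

1 September 2028 is a Friday, so the first Sunday is September 3.
1 March 2029 is a Thursday, so the first Sunday is March 4 and the third is March 18.
March 22, 2029 does not fall between 3 September 2028 and 18 March 2029, so daylight saving is not in effect and Ethin District is at UTC−02:00.
11:00 local + 2h = 13:00 UTC.

13:00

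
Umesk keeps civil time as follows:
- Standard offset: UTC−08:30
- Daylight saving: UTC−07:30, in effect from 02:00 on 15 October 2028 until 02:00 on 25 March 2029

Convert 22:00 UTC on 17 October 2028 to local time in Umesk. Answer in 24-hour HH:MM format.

14:30

At the standard offset (UTC−08:30), 22:00 UTC − 8h30m = 13:30 Umesk standard time.
The standard-time date in Umesk, 17 October 2028, lies within the daylight-saving period (15 October 2028 – 25 March 2029), so Umesk is on daylight time, UTC−07:30.
22:00 UTC − 7h30m = 14:30 local.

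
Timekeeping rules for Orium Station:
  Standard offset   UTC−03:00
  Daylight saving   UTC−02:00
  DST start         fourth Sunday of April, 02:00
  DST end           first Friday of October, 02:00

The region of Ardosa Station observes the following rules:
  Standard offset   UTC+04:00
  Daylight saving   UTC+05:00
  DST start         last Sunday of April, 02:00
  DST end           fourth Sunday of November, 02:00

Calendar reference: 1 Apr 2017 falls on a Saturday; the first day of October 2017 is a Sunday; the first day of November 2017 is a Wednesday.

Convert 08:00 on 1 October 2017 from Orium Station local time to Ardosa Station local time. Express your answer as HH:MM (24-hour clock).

15:00

1 April 2017 is a Saturday, so the first Sunday is April 2 and the fourth is April 23.
1 October 2017 is a Sunday, so the first Friday is October 6.
1 October 2017 lies within the daylight-saving period (23 April – 6 October), so Orium Station is on daylight time, UTC−02:00.
08:00 Orium Station + 2h = 10:00 UTC.
1 April 2017 is a Saturday, so Sundays fall on 2, 9, 16, 23, 30; the last is April 30.
1 November 2017 is a Wednesday, so the first Sunday is November 5 and the fourth is November 26.
At the standard offset (UTC+04:00), 10:00 UTC + 4h = 14:00 Ardosa Station standard time.
Daylight saving runs 30 April – 26 November; the standard-time date in Ardosa Station, 1 October 2017, is inside that window, so Ardosa Station is at UTC+05:00.
10:00 UTC + 5h = 15:00 Ardosa Station.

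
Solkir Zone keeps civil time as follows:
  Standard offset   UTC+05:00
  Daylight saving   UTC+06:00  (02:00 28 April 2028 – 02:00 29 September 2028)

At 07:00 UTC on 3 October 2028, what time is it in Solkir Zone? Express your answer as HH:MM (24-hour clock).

12:00

At the standard offset (UTC+05:00), 07:00 UTC + 5h = 12:00 Solkir Zone standard time.
The standard-time date in Solkir Zone, 3 October 2028, does not fall between 28 April and 29 September, so daylight saving is not in effect and Solkir Zone is at UTC+05:00.
07:00 UTC + 5h = 12:00 local.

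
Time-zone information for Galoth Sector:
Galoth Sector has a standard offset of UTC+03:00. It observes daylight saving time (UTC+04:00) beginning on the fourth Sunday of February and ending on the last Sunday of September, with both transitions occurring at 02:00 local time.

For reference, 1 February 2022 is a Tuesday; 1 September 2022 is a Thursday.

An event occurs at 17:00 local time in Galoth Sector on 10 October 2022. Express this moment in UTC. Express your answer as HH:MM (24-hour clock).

1 February 2022 is a Tuesday, so the first Sunday is February 6 and the fourth is February 27.
1 September 2022 is a Thursday, so Sundays fall on 4, 11, 18, 25; the last is September 25.
10 October 2022 is outside the daylight-saving period (27 February – 25 September), so Galoth Sector is on standard time, UTC+03:00.
17:00 local − 3h = 14:00 UTC.

14:00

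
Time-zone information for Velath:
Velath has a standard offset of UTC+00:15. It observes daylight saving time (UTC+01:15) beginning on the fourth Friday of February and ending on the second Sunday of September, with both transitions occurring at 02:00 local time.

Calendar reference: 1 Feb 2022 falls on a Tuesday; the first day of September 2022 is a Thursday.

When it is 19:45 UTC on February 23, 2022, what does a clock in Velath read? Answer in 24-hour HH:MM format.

1 February 2022 is a Tuesday, so the first Friday is February 4 and the fourth is February 25.
1 September 2022 is a Thursday, so the first Sunday is September 4 and the second is September 11.
At the standard offset (UTC+00:15), 19:45 UTC + 0h15m = 20:00 Velath standard time.
The standard-time date in Velath, February 23, 2022, is outside the daylight-saving period (25 February – 11 September), so Velath is on standard time, UTC+00:15.
19:45 UTC + 0h15m = 20:00 local.

20:00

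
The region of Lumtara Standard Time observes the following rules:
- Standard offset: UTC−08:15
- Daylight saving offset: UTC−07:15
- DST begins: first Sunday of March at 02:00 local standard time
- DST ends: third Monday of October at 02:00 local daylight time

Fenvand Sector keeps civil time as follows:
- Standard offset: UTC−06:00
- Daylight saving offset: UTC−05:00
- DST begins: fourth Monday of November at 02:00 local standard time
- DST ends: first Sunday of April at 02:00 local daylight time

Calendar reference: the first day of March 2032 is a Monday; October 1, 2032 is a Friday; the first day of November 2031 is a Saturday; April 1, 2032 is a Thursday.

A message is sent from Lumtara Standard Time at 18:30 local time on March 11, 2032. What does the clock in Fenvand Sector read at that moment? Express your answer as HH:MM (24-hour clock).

1 March 2032 is a Monday, so the first Sunday is March 7.
1 October 2032 is a Friday, so the first Monday is October 4 and the third is October 18.
March 11, 2032 falls between 7 March and 18 October, so daylight saving is in effect and Lumtara Standard Time is at UTC−07:15.
18:30 Lumtara Standard Time + 7h15m = 01:45 UTC (rolling into the next day, 12 March 2032).
1 November 2031 is a Saturday, so the first Monday is November 3 and the fourth is November 24.
1 April 2032 is a Thursday, so the first Sunday is April 4.
At the standard offset (UTC−06:00), 01:45 UTC − 6h = 19:45 Fenvand Sector standard time (rolling into the previous day, 11 March 2032).
The standard-time date in Fenvand Sector, March 11, 2032, falls between 24 November 2031 and 4 April 2032, so daylight saving is in effect and Fenvand Sector is at UTC−05:00.
01:45 UTC − 5h = 20:45 Fenvand Sector (rolling into the previous day, 11 March 2032).

20:45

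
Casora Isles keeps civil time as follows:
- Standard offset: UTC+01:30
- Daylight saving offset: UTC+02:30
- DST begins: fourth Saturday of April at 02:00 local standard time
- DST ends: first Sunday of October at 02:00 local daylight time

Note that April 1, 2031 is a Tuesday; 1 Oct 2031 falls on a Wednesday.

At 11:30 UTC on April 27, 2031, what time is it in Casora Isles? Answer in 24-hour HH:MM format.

14:00

1 April 2031 is a Tuesday, so the first Saturday is April 5 and the fourth is April 26.
1 October 2031 is a Wednesday, so the first Sunday is October 5.
At the standard offset (UTC+01:30), 11:30 UTC + 1h30m = 13:00 Casora Isles standard time.
The standard-time date in Casora Isles, April 27, 2031, lies within the daylight-saving period (26 April – 5 October), so Casora Isles is on daylight time, UTC+02:30.
11:30 UTC + 2h30m = 14:00 local.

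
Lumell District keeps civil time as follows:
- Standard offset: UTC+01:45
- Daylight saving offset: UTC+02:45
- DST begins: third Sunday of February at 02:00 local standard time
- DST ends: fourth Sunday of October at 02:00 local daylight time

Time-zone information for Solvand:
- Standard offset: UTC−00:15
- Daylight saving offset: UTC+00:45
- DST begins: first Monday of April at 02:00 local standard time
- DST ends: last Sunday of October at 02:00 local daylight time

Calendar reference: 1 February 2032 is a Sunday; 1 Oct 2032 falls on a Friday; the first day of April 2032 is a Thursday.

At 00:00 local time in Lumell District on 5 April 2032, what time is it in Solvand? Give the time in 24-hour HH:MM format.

1 February 2032 is a Sunday, so the first Sunday is February 1 and the third is February 15.
1 October 2032 is a Friday, so the first Sunday is October 3 and the fourth is October 24.
5 April 2032 falls between 15 February and 24 October, so daylight saving is in effect and Lumell District is at UTC+02:45.
00:00 Lumell District − 2h45m = 21:15 UTC (rolling into the previous day, 4 April 2032).
1 April 2032 is a Thursday, so the first Monday is April 5.
1 October 2032 is a Friday, so Sundays fall on 3, 10, 17, 24, 31; the last is October 31.
At the standard offset (UTC−00:15), 21:15 UTC − 0h15m = 21:00 Solvand standard time.
Daylight saving runs 5 April – 31 October; the standard-time date in Solvand, 4 April 2032, is outside that window, so Solvand is on standard time at UTC−00:15.
21:15 UTC − 0h15m = 21:00 Solvand.

21:00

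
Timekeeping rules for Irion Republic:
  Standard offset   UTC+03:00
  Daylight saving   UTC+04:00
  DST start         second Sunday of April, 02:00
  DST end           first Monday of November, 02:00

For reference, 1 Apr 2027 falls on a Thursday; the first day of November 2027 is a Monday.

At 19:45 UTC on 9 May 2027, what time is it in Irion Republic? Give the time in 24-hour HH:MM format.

23:45

1 April 2027 is a Thursday, so the first Sunday is April 4 and the second is April 11.
1 November 2027 is a Monday, so the first Monday is November 1.
At the standard offset (UTC+03:00), 19:45 UTC + 3h = 22:45 Irion Republic standard time.
The standard-time date in Irion Republic, 9 May 2027, falls between 11 April and 1 November, so daylight saving is in effect and Irion Republic is at UTC+04:00.
19:45 UTC + 4h = 23:45 local.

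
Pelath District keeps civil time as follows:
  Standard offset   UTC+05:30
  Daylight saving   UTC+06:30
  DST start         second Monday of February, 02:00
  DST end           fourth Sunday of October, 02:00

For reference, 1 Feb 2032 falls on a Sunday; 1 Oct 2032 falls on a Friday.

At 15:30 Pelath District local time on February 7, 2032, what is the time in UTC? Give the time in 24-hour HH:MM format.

10:00

1 February 2032 is a Sunday, so the first Monday is February 2 and the second is February 9.
1 October 2032 is a Friday, so the first Sunday is October 3 and the fourth is October 24.
February 7, 2032 does not fall between 9 February and 24 October, so daylight saving is not in effect and Pelath District is at UTC+05:30.
15:30 local − 5h30m = 10:00 UTC.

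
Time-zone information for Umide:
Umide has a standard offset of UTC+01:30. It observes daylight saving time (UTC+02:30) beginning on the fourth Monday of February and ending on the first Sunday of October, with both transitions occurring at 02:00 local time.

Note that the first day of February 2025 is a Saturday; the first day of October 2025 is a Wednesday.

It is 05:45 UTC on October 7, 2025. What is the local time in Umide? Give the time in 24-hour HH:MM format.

1 February 2025 is a Saturday, so the first Monday is February 3 and the fourth is February 24.
1 October 2025 is a Wednesday, so the first Sunday is October 5.
At the standard offset (UTC+01:30), 05:45 UTC + 1h30m = 07:15 Umide standard time.
The standard-time date in Umide, October 7, 2025, is outside the daylight-saving period (24 February – 5 October), so Umide is on standard time, UTC+01:30.
05:45 UTC + 1h30m = 07:15 local.

07:15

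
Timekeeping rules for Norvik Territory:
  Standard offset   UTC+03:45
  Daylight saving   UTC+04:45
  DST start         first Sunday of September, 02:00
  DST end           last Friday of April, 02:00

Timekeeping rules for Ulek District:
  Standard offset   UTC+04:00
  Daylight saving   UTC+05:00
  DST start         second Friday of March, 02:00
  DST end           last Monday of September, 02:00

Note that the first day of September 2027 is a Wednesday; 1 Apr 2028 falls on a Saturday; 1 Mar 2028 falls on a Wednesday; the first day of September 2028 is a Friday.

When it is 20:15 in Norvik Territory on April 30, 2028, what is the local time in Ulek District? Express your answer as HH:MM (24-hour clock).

1 September 2027 is a Wednesday, so the first Sunday is September 5.
1 April 2028 is a Saturday, so Fridays fall on 7, 14, 21, 28; the last is April 28.
Daylight saving runs 5 September 2027 – 28 April 2028; April 30, 2028 is outside that window, so Norvik Territory is on standard time at UTC+03:45.
20:15 Norvik Territory − 3h45m = 16:30 UTC.
1 March 2028 is a Wednesday, so the first Friday is March 3 and the second is March 10.
1 September 2028 is a Friday, so Mondays fall on 4, 11, 18, 25; the last is September 25.
At the standard offset (UTC+04:00), 16:30 UTC + 4h = 20:30 Ulek District standard time.
Daylight saving runs 10 March – 25 September; the standard-time date in Ulek District, April 30, 2028, is inside that window, so Ulek District is at UTC+05:00.
16:30 UTC + 5h = 21:30 Ulek District.

21:30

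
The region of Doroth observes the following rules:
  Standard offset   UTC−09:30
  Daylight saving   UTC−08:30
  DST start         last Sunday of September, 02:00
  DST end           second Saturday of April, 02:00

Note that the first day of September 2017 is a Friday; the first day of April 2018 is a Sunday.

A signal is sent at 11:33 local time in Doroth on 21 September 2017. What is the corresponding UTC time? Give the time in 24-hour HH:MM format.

21:03

1 September 2017 is a Friday, so Sundays fall on 3, 10, 17, 24; the last is September 24.
1 April 2018 is a Sunday, so the first Saturday is April 7 and the second is April 14.
21 September 2017 is outside the daylight-saving period (24 September 2017 – 14 April 2018), so Doroth is on standard time, UTC−09:30.
11:33 local + 9h30m = 21:03 UTC.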